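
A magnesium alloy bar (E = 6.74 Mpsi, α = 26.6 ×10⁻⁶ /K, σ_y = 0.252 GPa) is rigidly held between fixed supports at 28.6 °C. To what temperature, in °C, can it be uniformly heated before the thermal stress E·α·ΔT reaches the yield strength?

E = 6.74 Mpsi = 46.47 GPa.
σ_y = 0.252 GPa = 252.0 MPa.
E·α·ΔT = 252.0 MPa ⇒ ΔT = 252.0 / (46.47×10³ × 26.6×10⁻⁶) = 203.9 K.
T = 28.6 + 203.9 = 232.5 °C.

232 °C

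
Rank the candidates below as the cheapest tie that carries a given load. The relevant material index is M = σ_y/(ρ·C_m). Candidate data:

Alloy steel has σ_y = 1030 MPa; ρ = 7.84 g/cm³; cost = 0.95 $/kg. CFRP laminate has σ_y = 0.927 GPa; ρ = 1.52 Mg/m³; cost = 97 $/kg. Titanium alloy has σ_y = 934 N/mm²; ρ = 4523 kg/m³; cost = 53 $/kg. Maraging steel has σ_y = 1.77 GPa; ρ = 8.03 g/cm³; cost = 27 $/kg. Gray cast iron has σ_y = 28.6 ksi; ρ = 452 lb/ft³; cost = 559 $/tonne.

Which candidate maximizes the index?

alloy steel

Convert each candidate to consistent units, then evaluate M:
  alloy steel: σ_y = 1030 MPa, ρ = 7840 kg/m³, cost = 0.9500 $/kg
  CFRP laminate: σ_y = 927.0 MPa, ρ = 1520 kg/m³, cost = 97.00 $/kg
  titanium alloy: σ_y = 934.0 MPa, ρ = 4523 kg/m³, cost = 53.00 $/kg
  maraging steel: σ_y = 1770 MPa, ρ = 8030 kg/m³, cost = 27.00 $/kg
  gray cast iron: σ_y = 197.2 MPa, ρ = 7240 kg/m³, cost = 0.5590 $/kg
  alloy steel: M = 138 kN·m per $
  gray cast iron: M = 48.7 kN·m per $
  maraging steel: M = 8.16 kN·m per $
  CFRP laminate: M = 6.29 kN·m per $
  titanium alloy: M = 3.90 kN·m per $
The maximum is for alloy steel.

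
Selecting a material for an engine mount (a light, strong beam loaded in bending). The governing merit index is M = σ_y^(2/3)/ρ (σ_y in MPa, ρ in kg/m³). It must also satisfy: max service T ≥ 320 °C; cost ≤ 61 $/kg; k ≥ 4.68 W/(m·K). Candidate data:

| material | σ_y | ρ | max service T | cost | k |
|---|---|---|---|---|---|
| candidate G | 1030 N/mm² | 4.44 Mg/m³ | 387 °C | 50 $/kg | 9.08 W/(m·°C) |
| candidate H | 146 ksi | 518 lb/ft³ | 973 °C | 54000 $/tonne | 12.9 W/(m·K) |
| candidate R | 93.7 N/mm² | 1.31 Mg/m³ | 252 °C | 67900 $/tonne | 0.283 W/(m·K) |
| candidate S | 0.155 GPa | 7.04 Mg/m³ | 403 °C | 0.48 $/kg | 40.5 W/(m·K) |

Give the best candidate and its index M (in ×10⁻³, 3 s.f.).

Screen on constraints: max service T ≥ 320 °C; cost ≤ 61 $/kg; k ≥ 4.68 W/(m·K). Survivors: candidate G, candidate H, candidate S.
In SI units:
  candidate G: σ_y = 1030 MPa, ρ = 4440 kg/m³
  candidate H: σ_y = 1007 MPa, ρ = 8298 kg/m³
  candidate S: σ_y = 155.0 MPa, ρ = 7040 kg/m³
  candidate G: M = 23.0×10⁻³
  candidate H: M = 12.1×10⁻³
  candidate S: M = 4.10×10⁻³
Candidate G has the largest M.

candidate G, M = 23.0×10⁻³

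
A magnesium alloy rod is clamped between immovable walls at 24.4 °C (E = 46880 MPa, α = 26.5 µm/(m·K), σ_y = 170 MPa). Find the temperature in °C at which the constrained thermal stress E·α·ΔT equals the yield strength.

E = 46880 MPa = 46.88 GPa.
E·α·ΔT = 170.0 MPa ⇒ ΔT = 170.0 / (46.88×10³ × 26.5×10⁻⁶) = 136.8 K.
T = 24.4 + 136.8 = 161.2 °C.

161 °C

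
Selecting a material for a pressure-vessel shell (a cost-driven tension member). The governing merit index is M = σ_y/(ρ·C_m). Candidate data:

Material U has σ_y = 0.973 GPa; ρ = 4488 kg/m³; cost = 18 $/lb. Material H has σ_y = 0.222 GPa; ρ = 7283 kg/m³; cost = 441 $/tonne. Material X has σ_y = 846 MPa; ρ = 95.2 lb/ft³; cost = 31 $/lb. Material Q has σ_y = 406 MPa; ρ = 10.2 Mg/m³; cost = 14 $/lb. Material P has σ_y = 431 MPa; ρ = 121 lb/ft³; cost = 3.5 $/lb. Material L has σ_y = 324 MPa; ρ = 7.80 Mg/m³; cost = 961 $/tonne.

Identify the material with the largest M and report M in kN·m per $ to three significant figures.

In SI units:
  material U: σ_y = 973.0 MPa, ρ = 4488 kg/m³, cost = 39.68 $/kg
  material H: σ_y = 222.0 MPa, ρ = 7283 kg/m³, cost = 0.4410 $/kg
  material X: σ_y = 846.0 MPa, ρ = 1525 kg/m³, cost = 68.34 $/kg
  material Q: σ_y = 406.0 MPa, ρ = 10200 kg/m³, cost = 30.86 $/kg
  material P: σ_y = 431.0 MPa, ρ = 1938 kg/m³, cost = 7.716 $/kg
  material L: σ_y = 324.0 MPa, ρ = 7800 kg/m³, cost = 0.9610 $/kg
  material H: M = 69.1 kN·m per $
  material L: M = 43.2 kN·m per $
  material P: M = 28.8 kN·m per $
  material X: M = 8.12 kN·m per $
  material U: M = 5.46 kN·m per $
  material Q: M = 1.29 kN·m per $
Material H ranks first.

material H, M = 69.1 kN·m per $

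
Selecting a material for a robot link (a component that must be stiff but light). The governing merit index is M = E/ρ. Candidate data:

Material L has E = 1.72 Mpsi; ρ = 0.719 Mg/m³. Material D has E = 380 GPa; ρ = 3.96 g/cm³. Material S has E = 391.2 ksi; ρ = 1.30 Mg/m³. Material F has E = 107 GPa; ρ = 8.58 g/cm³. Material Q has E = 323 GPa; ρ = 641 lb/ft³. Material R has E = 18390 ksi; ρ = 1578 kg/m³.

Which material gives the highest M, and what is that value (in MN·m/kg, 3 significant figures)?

After converting to SI:
  material L: E = 11.86 GPa, ρ = 719.0 kg/m³
  material D: E = 380.0 GPa, ρ = 3960 kg/m³
  material S: E = 2.697 GPa, ρ = 1300 kg/m³
  material F: E = 107.0 GPa, ρ = 8580 kg/m³
  material Q: E = 323.0 GPa, ρ = 10270 kg/m³
  material R: E = 126.8 GPa, ρ = 1578 kg/m³
  material D: M = 96.0 MN·m/kg
  material R: M = 80.4 MN·m/kg
  material Q: M = 31.5 MN·m/kg
  material L: M = 16.5 MN·m/kg
  material F: M = 12.5 MN·m/kg
  material S: M = 2.07 MN·m/kg
The maximum is for material D.

material D, M = 96.0 MN·m/kg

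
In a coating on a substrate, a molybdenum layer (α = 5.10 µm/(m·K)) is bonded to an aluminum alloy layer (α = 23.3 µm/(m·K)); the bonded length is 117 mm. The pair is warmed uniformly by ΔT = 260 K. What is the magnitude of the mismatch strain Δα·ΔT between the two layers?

Δα = |5.10 − 23.3|×10⁻⁶/K = 18.2×10⁻⁶/K.
Mismatch strain = Δα·ΔT = 18.2×10⁻⁶ × 260.0 = 4.73×10⁻³.

4.73×10⁻³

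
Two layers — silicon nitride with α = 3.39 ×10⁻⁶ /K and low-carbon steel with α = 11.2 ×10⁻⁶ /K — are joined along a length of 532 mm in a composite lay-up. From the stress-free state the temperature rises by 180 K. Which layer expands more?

low-carbon steel

α(silicon nitride) = 3.39×10⁻⁶/K vs α(low-carbon steel) = 11.2×10⁻⁶/K.
Higher α expands more for the same ΔT: low-carbon steel.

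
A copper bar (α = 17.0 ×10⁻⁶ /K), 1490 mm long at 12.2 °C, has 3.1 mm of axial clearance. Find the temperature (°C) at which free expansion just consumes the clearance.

α·L₀·ΔT = 3.1 mm ⇒ ΔT = 3.1 / (17.0×10⁻⁶ × 1490.0) = 122.4 K.
T = 12.2 + 122.4 = 134.6 °C.

135 °C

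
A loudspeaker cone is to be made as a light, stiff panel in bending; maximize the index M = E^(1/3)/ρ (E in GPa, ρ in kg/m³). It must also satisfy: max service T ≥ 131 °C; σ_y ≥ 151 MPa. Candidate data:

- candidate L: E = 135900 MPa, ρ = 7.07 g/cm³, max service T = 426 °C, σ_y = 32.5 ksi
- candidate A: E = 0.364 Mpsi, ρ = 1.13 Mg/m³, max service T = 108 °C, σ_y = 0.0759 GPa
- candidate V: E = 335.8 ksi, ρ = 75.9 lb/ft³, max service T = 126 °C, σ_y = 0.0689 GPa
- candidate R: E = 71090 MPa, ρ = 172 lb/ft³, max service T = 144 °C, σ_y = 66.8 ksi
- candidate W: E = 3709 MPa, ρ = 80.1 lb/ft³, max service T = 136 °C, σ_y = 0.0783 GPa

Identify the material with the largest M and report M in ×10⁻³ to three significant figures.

candidate R, M = 1.50×10⁻³

Screen on constraints: max service T ≥ 131 °C; σ_y ≥ 151 MPa. Survivors: candidate L, candidate R.
Convert each candidate to consistent units, then evaluate M:
  candidate L: E = 135.9 GPa, ρ = 7070 kg/m³
  candidate R: E = 71.09 GPa, ρ = 2755 kg/m³
  candidate R: M = 1.50×10⁻³
  candidate L: M = 0.727×10⁻³
Candidate R ranks first.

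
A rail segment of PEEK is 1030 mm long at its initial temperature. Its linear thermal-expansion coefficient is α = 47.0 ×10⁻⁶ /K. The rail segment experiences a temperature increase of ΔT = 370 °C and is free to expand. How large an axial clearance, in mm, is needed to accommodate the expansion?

ΔL = α·L₀·ΔT = 47.0×10⁻⁶ × 1030 mm × 370.0 K = 17.9 mm.

17.9 mm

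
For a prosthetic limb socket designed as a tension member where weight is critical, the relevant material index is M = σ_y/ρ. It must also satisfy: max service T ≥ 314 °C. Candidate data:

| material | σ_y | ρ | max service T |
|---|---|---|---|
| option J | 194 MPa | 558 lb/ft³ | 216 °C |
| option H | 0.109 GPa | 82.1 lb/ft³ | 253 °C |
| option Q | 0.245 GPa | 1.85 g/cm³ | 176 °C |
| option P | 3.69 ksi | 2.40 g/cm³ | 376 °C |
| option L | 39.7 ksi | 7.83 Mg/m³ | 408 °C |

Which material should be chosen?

option L

Screen on constraints: max service T ≥ 314 °C. Survivors: option P, option L.
Convert each candidate to consistent units, then evaluate M:
  option P: σ_y = 25.44 MPa, ρ = 2400 kg/m³
  option L: σ_y = 273.7 MPa, ρ = 7830 kg/m³
  option L: M = 35.0 kN·m/kg
  option P: M = 10.6 kN·m/kg
Option L ranks first.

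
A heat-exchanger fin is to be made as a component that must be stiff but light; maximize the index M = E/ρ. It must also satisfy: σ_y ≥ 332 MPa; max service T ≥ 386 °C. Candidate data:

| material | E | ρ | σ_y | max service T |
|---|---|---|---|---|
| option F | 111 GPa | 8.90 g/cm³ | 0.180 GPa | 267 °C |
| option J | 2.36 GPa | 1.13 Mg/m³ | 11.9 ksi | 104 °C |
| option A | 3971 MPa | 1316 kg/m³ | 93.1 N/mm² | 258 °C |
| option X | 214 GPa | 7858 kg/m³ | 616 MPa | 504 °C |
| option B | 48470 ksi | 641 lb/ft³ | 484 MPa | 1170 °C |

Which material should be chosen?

option B

Screen on constraints: σ_y ≥ 332 MPa; max service T ≥ 386 °C. Survivors: option X, option B.
Normalizing units and computing the index:
  option X: E = 214.0 GPa, ρ = 7858 kg/m³
  option B: E = 334.2 GPa, ρ = 10270 kg/m³
  option B: M = 32.5 MN·m/kg
  option X: M = 27.2 MN·m/kg
The maximum is for option B.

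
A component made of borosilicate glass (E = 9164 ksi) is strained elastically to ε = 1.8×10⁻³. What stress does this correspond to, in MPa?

E = 9164 ksi = 63.18 GPa.
σ = E·ε = 63180 MPa × 1.8×10⁻³ = 114 MPa.

114 MPa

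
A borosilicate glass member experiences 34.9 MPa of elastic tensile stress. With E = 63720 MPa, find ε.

E = 63720 MPa = 63.72 GPa = 63720 MPa.
ε = σ/E = 34.9 / 63720 = 5.48×10⁻⁴.

5.48×10⁻⁴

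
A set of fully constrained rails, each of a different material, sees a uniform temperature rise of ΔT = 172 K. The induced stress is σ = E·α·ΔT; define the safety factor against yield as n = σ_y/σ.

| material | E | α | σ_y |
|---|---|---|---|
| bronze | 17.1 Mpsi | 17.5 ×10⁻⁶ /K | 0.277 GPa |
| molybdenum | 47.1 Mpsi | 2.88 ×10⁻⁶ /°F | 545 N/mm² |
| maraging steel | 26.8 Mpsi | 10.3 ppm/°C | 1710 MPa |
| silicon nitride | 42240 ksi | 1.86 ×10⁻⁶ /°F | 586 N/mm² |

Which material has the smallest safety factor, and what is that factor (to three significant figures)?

Converting E to GPa, α to ×10⁻⁶/K, σ_y to MPa, then σ and n for each:
  bronze: E = 117.9, α = 17.5, σ_y = 277.0 → σ = 355 MPa, n = 0.781
  molybdenum: E = 324.7, α = 5.18, σ_y = 545.0 → σ = 290 MPa, n = 1.88
  maraging steel: E = 184.8, α = 10.3, σ_y = 1710 → σ = 327 MPa, n = 5.22
  silicon nitride: E = 291.2, α = 3.35, σ_y = 586.0 → σ = 168 MPa, n = 3.49
Bronze has the lowest safety factor, n = 0.781.

bronze, n = 0.781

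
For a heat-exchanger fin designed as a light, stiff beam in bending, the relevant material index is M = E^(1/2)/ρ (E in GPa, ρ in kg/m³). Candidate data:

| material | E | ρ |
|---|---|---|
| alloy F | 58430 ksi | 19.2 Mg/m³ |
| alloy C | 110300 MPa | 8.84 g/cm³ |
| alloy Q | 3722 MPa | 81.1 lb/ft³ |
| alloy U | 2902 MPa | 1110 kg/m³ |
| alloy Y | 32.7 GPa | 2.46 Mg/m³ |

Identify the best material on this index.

alloy Y

After converting to SI:
  alloy F: E = 402.9 GPa, ρ = 19200 kg/m³
  alloy C: E = 110.3 GPa, ρ = 8840 kg/m³
  alloy Q: E = 3.722 GPa, ρ = 1299 kg/m³
  alloy U: E = 2.902 GPa, ρ = 1110 kg/m³
  alloy Y: E = 32.70 GPa, ρ = 2460 kg/m³
  alloy Y: M = 2.32×10⁻³
  alloy U: M = 1.53×10⁻³
  alloy Q: M = 1.49×10⁻³
  alloy C: M = 1.19×10⁻³
  alloy F: M = 1.05×10⁻³
Highest index: alloy Y.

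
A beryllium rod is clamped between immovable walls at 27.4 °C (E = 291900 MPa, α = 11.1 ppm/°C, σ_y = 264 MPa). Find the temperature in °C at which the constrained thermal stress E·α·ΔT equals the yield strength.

109 °C

E = 291900 MPa = 291.9 GPa.
E·α·ΔT = 264.0 MPa ⇒ ΔT = 264.0 / (291.9×10³ × 11.1×10⁻⁶) = 81.48 K.
T = 27.4 + 81.48 = 108.9 °C.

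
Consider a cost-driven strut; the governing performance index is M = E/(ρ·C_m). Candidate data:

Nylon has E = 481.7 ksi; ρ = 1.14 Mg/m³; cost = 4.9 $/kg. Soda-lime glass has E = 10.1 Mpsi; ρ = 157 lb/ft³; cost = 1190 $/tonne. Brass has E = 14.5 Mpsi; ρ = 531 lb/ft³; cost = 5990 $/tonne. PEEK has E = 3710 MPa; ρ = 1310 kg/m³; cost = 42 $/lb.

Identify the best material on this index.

soda-lime glass

Convert each candidate to consistent units, then evaluate M:
  nylon: E = 3.321 GPa, ρ = 1140 kg/m³, cost = 4.900 $/kg
  soda-lime glass: E = 69.64 GPa, ρ = 2515 kg/m³, cost = 1.190 $/kg
  brass: E = 99.97 GPa, ρ = 8506 kg/m³, cost = 5.990 $/kg
  PEEK: E = 3.710 GPa, ρ = 1310 kg/m³, cost = 92.59 $/kg
  soda-lime glass: M = 23.3 MN·m per $
  brass: M = 1.96 MN·m per $
  nylon: M = 0.595 MN·m per $
  PEEK: M = 0.0306 MN·m per $
The maximum is for soda-lime glass.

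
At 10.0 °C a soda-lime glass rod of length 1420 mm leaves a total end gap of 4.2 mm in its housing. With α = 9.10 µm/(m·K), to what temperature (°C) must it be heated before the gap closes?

α·L₀·ΔT = 4.2 mm ⇒ ΔT = 4.2 / (9.10×10⁻⁶ × 1420.0) = 325.0 K.
T = 10.0 + 325.0 = 335.0 °C.

335 °C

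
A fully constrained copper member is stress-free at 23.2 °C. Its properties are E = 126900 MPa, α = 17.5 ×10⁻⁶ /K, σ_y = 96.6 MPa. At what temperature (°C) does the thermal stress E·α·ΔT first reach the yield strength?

E = 126900 MPa = 126.9 GPa.
E·α·ΔT = 96.60 MPa ⇒ ΔT = 96.60 / (126.9×10³ × 17.5×10⁻⁶) = 43.50 K.
T = 23.2 + 43.50 = 66.70 °C.

66.7 °C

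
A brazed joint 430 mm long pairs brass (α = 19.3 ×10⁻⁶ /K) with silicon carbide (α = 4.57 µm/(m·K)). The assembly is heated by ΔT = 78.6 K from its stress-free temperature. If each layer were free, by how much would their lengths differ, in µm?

Δα = |19.3 − 4.57|×10⁻⁶/K = 14.7×10⁻⁶/K.
ΔL_mismatch = Δα·L·ΔT = 14.7×10⁻⁶ × 430.0 mm × 78.6 K = 498 µm.

498 µm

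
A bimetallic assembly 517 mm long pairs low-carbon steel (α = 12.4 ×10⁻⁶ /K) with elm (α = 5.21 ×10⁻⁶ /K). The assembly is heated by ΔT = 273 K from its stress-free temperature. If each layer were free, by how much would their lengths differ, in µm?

1010 µm

Δα = |12.4 − 5.21|×10⁻⁶/K = 7.19×10⁻⁶/K.
ΔL_mismatch = Δα·L·ΔT = 7.19×10⁻⁶ × 517.0 mm × 273.0 K = 1010 µm.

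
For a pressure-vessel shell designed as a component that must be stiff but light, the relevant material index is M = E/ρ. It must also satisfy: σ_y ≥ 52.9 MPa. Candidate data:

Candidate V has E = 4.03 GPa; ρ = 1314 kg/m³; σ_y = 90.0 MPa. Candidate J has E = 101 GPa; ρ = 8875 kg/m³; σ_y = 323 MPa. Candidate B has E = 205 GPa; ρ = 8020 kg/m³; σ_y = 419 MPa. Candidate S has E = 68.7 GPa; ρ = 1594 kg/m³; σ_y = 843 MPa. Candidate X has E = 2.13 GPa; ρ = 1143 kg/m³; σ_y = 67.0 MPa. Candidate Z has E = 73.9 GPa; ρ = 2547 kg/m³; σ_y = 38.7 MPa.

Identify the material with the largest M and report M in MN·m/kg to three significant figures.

candidate S, M = 43.1 MN·m/kg

Screen on constraints: σ_y ≥ 52.9 MPa. Survivors: candidate V, candidate J, candidate B, candidate S, candidate X.
Per-candidate index values:
  candidate S: M = 43.1 MN·m/kg
  candidate B: M = 25.6 MN·m/kg
  candidate J: M = 11.4 MN·m/kg
  candidate V: M = 3.07 MN·m/kg
  candidate X: M = 1.86 MN·m/kg
Candidate S has the largest M.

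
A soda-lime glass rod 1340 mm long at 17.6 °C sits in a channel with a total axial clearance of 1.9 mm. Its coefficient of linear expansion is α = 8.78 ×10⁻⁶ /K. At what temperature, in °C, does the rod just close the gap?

α·L₀·ΔT = 1.9 mm ⇒ ΔT = 1.9 / (8.78×10⁻⁶ × 1340.0) = 161.5 K.
T = 17.6 + 161.5 = 179.1 °C.

179 °C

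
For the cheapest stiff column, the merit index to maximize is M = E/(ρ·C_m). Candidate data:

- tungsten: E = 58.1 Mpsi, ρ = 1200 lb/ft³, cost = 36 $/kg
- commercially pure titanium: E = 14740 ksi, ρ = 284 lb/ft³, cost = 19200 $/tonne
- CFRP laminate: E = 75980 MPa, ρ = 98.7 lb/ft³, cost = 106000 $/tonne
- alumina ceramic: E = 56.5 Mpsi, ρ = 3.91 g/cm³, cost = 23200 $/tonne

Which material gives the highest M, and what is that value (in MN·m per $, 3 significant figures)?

alumina ceramic, M = 4.29 MN·m per $

Normalizing units and computing the index:
  tungsten: E = 400.6 GPa, ρ = 19220 kg/m³, cost = 36.00 $/kg
  commercially pure titanium: E = 101.6 GPa, ρ = 4549 kg/m³, cost = 19.20 $/kg
  CFRP laminate: E = 75.98 GPa, ρ = 1581 kg/m³, cost = 106.0 $/kg
  alumina ceramic: E = 389.6 GPa, ρ = 3910 kg/m³, cost = 23.20 $/kg
  alumina ceramic: M = 4.29 MN·m per $
  commercially pure titanium: M = 1.16 MN·m per $
  tungsten: M = 0.579 MN·m per $
  CFRP laminate: M = 0.453 MN·m per $
Alumina ceramic ranks first.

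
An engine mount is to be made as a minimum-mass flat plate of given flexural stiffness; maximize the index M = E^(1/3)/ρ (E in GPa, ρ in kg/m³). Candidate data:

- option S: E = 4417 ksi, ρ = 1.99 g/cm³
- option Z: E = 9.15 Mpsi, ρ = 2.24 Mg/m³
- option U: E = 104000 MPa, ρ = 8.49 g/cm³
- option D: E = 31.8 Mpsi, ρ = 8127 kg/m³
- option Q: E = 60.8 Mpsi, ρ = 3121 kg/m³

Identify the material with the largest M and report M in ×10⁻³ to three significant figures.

After converting to SI:
  option S: E = 30.45 GPa, ρ = 1990 kg/m³
  option Z: E = 63.09 GPa, ρ = 2240 kg/m³
  option U: E = 104.0 GPa, ρ = 8490 kg/m³
  option D: E = 219.3 GPa, ρ = 8127 kg/m³
  option Q: E = 419.2 GPa, ρ = 3121 kg/m³
  option Q: M = 2.40×10⁻³
  option Z: M = 1.78×10⁻³
  option S: M = 1.57×10⁻³
  option D: M = 0.742×10⁻³
  option U: M = 0.554×10⁻³
The maximum is for option Q.

option Q, M = 2.40×10⁻³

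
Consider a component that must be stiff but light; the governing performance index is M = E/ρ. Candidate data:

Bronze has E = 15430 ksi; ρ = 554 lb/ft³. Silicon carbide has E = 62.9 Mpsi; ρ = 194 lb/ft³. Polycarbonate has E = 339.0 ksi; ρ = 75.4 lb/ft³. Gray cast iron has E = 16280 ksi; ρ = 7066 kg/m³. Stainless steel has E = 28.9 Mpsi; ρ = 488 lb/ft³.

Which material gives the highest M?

Putting every candidate on a common basis:
  bronze: E = 106.4 GPa, ρ = 8874 kg/m³
  silicon carbide: E = 433.7 GPa, ρ = 3108 kg/m³
  polycarbonate: E = 2.337 GPa, ρ = 1208 kg/m³
  gray cast iron: E = 112.2 GPa, ρ = 7066 kg/m³
  stainless steel: E = 199.3 GPa, ρ = 7817 kg/m³
  silicon carbide: M = 140 MN·m/kg
  stainless steel: M = 25.5 MN·m/kg
  gray cast iron: M = 15.9 MN·m/kg
  bronze: M = 12.0 MN·m/kg
  polycarbonate: M = 1.94 MN·m/kg
Highest index: silicon carbide.

silicon carbide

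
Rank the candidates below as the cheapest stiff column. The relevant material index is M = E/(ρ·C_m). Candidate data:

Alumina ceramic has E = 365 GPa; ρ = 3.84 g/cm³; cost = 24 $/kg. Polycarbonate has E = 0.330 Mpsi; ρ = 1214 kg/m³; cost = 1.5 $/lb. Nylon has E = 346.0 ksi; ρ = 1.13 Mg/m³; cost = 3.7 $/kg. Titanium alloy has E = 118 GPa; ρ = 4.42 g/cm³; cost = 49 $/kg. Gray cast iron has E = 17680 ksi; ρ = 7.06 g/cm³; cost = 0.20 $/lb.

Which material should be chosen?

In SI units:
  alumina ceramic: E = 365.0 GPa, ρ = 3840 kg/m³, cost = 24.00 $/kg
  polycarbonate: E = 2.275 GPa, ρ = 1214 kg/m³, cost = 3.307 $/kg
  nylon: E = 2.386 GPa, ρ = 1130 kg/m³, cost = 3.700 $/kg
  titanium alloy: E = 118.0 GPa, ρ = 4420 kg/m³, cost = 49.00 $/kg
  gray cast iron: E = 121.9 GPa, ρ = 7060 kg/m³, cost = 0.4409 $/kg
  gray cast iron: M = 39.2 MN·m per $
  alumina ceramic: M = 3.96 MN·m per $
  nylon: M = 0.571 MN·m per $
  polycarbonate: M = 0.567 MN·m per $
  titanium alloy: M = 0.545 MN·m per $
Gray cast iron ranks first.

gray cast iron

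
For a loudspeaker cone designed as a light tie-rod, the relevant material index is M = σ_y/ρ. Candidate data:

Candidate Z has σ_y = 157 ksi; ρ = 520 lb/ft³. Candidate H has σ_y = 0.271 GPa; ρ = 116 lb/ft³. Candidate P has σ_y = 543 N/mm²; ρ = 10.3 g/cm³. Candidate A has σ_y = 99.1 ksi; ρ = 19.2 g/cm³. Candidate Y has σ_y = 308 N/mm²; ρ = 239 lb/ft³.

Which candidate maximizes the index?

candidate H

Putting every candidate on a common basis:
  candidate Z: σ_y = 1082 MPa, ρ = 8330 kg/m³
  candidate H: σ_y = 271.0 MPa, ρ = 1858 kg/m³
  candidate P: σ_y = 543.0 MPa, ρ = 10300 kg/m³
  candidate A: σ_y = 683.3 MPa, ρ = 19200 kg/m³
  candidate Y: σ_y = 308.0 MPa, ρ = 3828 kg/m³
  candidate H: M = 146 kN·m/kg
  candidate Z: M = 130 kN·m/kg
  candidate Y: M = 80.5 kN·m/kg
  candidate P: M = 52.7 kN·m/kg
  candidate A: M = 35.6 kN·m/kg
Highest index: candidate H.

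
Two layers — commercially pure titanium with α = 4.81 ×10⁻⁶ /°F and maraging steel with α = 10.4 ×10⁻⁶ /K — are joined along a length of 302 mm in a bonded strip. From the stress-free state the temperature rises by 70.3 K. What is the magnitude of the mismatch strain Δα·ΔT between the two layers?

1.22×10⁻⁴

commercially pure titanium: α = 4.81×10⁻⁶/°F × 9/5 = 8.66×10⁻⁶/K.
Δα = |8.66 − 10.4|×10⁻⁶/K = 1.74×10⁻⁶/K.
Mismatch strain = Δα·ΔT = 1.74×10⁻⁶ × 70.3 = 1.22×10⁻⁴.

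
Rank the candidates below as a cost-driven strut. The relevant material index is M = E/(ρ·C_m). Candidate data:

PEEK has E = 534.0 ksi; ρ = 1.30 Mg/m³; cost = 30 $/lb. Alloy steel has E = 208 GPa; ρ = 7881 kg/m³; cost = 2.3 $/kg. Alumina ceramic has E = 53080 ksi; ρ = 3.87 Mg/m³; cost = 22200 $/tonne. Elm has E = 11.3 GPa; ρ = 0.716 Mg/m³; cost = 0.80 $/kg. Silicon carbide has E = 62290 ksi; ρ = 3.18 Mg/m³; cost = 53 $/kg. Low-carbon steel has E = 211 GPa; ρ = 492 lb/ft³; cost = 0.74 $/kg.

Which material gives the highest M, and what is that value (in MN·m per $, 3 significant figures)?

low-carbon steel, M = 36.2 MN·m per $

In SI units:
  PEEK: E = 3.682 GPa, ρ = 1300 kg/m³, cost = 66.14 $/kg
  alloy steel: E = 208.0 GPa, ρ = 7881 kg/m³, cost = 2.300 $/kg
  alumina ceramic: E = 366.0 GPa, ρ = 3870 kg/m³, cost = 22.20 $/kg
  elm: E = 11.30 GPa, ρ = 716.0 kg/m³, cost = 0.8000 $/kg
  silicon carbide: E = 429.5 GPa, ρ = 3180 kg/m³, cost = 53.00 $/kg
  low-carbon steel: E = 211.0 GPa, ρ = 7881 kg/m³, cost = 0.7400 $/kg
  low-carbon steel: M = 36.2 MN·m per $
  elm: M = 19.7 MN·m per $
  alloy steel: M = 11.5 MN·m per $
  alumina ceramic: M = 4.26 MN·m per $
  silicon carbide: M = 2.55 MN·m per $
  PEEK: M = 0.0428 MN·m per $
Low-carbon steel ranks first.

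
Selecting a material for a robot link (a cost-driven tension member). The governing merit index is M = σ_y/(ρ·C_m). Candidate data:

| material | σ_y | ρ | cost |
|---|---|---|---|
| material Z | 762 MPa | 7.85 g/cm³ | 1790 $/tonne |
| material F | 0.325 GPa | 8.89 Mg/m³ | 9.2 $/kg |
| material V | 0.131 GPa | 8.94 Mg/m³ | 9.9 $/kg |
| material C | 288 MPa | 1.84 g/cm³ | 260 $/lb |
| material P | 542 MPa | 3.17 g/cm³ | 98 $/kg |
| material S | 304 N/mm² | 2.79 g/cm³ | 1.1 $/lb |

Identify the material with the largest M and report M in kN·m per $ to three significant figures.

material Z, M = 54.2 kN·m per $

Normalizing units and computing the index:
  material Z: σ_y = 762.0 MPa, ρ = 7850 kg/m³, cost = 1.790 $/kg
  material F: σ_y = 325.0 MPa, ρ = 8890 kg/m³, cost = 9.200 $/kg
  material V: σ_y = 131.0 MPa, ρ = 8940 kg/m³, cost = 9.900 $/kg
  material C: σ_y = 288.0 MPa, ρ = 1840 kg/m³, cost = 573.2 $/kg
  material P: σ_y = 542.0 MPa, ρ = 3170 kg/m³, cost = 98.00 $/kg
  material S: σ_y = 304.0 MPa, ρ = 2790 kg/m³, cost = 2.425 $/kg
  material Z: M = 54.2 kN·m per $
  material S: M = 44.9 kN·m per $
  material F: M = 3.97 kN·m per $
  material P: M = 1.74 kN·m per $
  material V: M = 1.48 kN·m per $
  material C: M = 0.273 kN·m per $
Material Z has the largest M.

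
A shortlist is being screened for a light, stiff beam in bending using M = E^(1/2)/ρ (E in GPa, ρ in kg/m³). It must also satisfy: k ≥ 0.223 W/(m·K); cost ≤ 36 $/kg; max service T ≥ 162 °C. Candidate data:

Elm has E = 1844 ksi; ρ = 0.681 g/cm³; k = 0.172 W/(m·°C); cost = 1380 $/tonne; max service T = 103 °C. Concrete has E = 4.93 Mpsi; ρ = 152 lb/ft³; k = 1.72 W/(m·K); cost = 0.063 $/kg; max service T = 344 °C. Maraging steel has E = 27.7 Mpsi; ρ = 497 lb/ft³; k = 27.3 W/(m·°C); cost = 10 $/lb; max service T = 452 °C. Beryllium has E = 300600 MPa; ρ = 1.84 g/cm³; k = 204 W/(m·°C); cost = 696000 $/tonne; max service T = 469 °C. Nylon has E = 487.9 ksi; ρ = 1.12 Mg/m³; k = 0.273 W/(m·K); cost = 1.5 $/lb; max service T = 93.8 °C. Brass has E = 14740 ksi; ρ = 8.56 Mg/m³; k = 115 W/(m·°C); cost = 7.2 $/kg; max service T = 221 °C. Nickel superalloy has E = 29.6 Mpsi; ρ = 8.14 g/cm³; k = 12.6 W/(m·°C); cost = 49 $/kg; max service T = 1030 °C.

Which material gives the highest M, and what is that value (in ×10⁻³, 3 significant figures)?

Screen on constraints: k ≥ 0.223 W/(m·K); cost ≤ 36 $/kg; max service T ≥ 162 °C. Survivors: concrete, maraging steel, brass.
Putting every candidate on a common basis:
  concrete: E = 33.99 GPa, ρ = 2435 kg/m³
  maraging steel: E = 191.0 GPa, ρ = 7961 kg/m³
  brass: E = 101.6 GPa, ρ = 8560 kg/m³
  concrete: M = 2.39×10⁻³
  maraging steel: M = 1.74×10⁻³
  brass: M = 1.18×10⁻³
Concrete has the largest M.

concrete, M = 2.39×10⁻³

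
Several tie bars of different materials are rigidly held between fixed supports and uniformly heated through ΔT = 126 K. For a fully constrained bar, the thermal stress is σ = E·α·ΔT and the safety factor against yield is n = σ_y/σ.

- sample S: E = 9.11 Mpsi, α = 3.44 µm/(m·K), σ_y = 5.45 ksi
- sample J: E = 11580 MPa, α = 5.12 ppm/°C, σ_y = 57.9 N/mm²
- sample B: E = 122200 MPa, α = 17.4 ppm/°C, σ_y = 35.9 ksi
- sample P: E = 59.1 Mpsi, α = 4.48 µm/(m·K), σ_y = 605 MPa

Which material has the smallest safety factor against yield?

sample B

In consistent units (E in GPa, α in ×10⁻⁶/K, σ_y in MPa):
  sample S: E = 62.81, α = 3.44, σ_y = 37.58 → σ = 27.2 MPa, n = 1.38
  sample J: E = 11.58, α = 5.12, σ_y = 57.90 → σ = 7.47 MPa, n = 7.75
  sample B: E = 122.2, α = 17.4, σ_y = 247.5 → σ = 268 MPa, n = 0.924
  sample P: E = 407.5, α = 4.48, σ_y = 605.0 → σ = 230 MPa, n = 2.63
Sample B has the lowest safety factor, n = 0.924.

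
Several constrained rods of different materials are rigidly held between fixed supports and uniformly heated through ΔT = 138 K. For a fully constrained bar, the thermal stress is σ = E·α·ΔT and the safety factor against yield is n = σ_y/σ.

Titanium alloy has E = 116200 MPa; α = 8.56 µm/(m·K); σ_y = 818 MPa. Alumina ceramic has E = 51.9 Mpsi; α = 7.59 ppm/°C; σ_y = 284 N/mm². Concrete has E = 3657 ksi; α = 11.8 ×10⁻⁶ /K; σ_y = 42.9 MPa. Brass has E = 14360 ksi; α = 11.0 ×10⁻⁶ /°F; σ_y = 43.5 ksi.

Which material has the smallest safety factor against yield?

alumina ceramic

Converting E to GPa, α to ×10⁻⁶/K, σ_y to MPa, then σ and n for each:
  titanium alloy: E = 116.2, α = 8.56, σ_y = 818.0 → σ = 137 MPa, n = 5.96
  alumina ceramic: E = 357.8, α = 7.59, σ_y = 284.0 → σ = 375 MPa, n = 0.758
  concrete: E = 25.21, α = 11.8, σ_y = 42.90 → σ = 41.1 MPa, n = 1.04
  brass: E = 99.01, α = 19.8, σ_y = 299.9 → σ = 271 MPa, n = 1.11
Alumina ceramic has the lowest safety factor, n = 0.758.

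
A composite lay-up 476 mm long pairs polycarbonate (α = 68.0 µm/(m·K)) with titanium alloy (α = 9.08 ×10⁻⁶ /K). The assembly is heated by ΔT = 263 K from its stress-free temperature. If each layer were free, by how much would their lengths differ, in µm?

Δα = |68.0 − 9.08|×10⁻⁶/K = 58.9×10⁻⁶/K.
ΔL_mismatch = Δα·L·ΔT = 58.9×10⁻⁶ × 476.0 mm × 263.0 K = 7380 µm.

7380 µm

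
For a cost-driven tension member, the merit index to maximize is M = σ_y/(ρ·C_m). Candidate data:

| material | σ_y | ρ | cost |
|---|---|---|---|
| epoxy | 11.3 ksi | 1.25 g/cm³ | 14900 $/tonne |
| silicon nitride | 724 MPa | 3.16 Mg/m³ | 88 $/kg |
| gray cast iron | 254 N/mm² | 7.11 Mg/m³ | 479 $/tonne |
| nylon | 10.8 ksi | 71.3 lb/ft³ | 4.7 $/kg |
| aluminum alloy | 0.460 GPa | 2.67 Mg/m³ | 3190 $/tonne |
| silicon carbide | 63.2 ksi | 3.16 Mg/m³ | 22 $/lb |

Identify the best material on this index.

gray cast iron

Putting every candidate on a common basis:
  epoxy: σ_y = 77.91 MPa, ρ = 1250 kg/m³, cost = 14.90 $/kg
  silicon nitride: σ_y = 724.0 MPa, ρ = 3160 kg/m³, cost = 88.00 $/kg
  gray cast iron: σ_y = 254.0 MPa, ρ = 7110 kg/m³, cost = 0.4790 $/kg
  nylon: σ_y = 74.46 MPa, ρ = 1142 kg/m³, cost = 4.700 $/kg
  aluminum alloy: σ_y = 460.0 MPa, ρ = 2670 kg/m³, cost = 3.190 $/kg
  silicon carbide: σ_y = 435.7 MPa, ρ = 3160 kg/m³, cost = 48.50 $/kg
  gray cast iron: M = 74.6 kN·m per $
  aluminum alloy: M = 54.0 kN·m per $
  nylon: M = 13.9 kN·m per $
  epoxy: M = 4.18 kN·m per $
  silicon carbide: M = 2.84 kN·m per $
  silicon nitride: M = 2.60 kN·m per $
Gray cast iron ranks first.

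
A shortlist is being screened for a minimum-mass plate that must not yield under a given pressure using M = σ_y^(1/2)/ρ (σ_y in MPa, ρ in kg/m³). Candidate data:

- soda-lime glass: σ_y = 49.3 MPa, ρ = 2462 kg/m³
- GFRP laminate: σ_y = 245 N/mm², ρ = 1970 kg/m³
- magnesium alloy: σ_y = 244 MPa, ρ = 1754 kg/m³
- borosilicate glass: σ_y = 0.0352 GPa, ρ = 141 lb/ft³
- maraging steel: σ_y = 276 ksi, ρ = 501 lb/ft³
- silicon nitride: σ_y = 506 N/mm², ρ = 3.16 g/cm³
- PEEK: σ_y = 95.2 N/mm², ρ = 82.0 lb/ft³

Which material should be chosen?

magnesium alloy

After converting to SI:
  soda-lime glass: σ_y = 49.30 MPa, ρ = 2462 kg/m³
  GFRP laminate: σ_y = 245.0 MPa, ρ = 1970 kg/m³
  magnesium alloy: σ_y = 244.0 MPa, ρ = 1754 kg/m³
  borosilicate glass: σ_y = 35.20 MPa, ρ = 2259 kg/m³
  maraging steel: σ_y = 1903 MPa, ρ = 8025 kg/m³
  silicon nitride: σ_y = 506.0 MPa, ρ = 3160 kg/m³
  PEEK: σ_y = 95.20 MPa, ρ = 1314 kg/m³
  magnesium alloy: M = 8.91×10⁻³
  GFRP laminate: M = 7.95×10⁻³
  PEEK: M = 7.43×10⁻³
  silicon nitride: M = 7.12×10⁻³
  maraging steel: M = 5.44×10⁻³
  soda-lime glass: M = 2.85×10⁻³
  borosilicate glass: M = 2.63×10⁻³
The maximum is for magnesium alloy.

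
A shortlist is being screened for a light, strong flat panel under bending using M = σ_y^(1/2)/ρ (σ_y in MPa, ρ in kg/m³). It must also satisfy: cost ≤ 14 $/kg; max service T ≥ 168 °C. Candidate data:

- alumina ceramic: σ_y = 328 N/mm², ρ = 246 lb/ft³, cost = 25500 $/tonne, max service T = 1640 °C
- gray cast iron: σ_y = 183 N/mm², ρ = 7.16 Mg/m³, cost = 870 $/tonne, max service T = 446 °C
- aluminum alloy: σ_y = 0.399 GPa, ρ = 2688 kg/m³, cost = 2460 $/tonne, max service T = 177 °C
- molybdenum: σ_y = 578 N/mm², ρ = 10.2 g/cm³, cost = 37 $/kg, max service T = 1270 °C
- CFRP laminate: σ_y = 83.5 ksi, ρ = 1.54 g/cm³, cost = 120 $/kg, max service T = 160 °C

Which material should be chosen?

aluminum alloy

Screen on constraints: cost ≤ 14 $/kg; max service T ≥ 168 °C. Survivors: gray cast iron, aluminum alloy.
After converting to SI:
  gray cast iron: σ_y = 183.0 MPa, ρ = 7160 kg/m³
  aluminum alloy: σ_y = 399.0 MPa, ρ = 2688 kg/m³
  aluminum alloy: M = 7.43×10⁻³
  gray cast iron: M = 1.89×10⁻³
The maximum is for aluminum alloy.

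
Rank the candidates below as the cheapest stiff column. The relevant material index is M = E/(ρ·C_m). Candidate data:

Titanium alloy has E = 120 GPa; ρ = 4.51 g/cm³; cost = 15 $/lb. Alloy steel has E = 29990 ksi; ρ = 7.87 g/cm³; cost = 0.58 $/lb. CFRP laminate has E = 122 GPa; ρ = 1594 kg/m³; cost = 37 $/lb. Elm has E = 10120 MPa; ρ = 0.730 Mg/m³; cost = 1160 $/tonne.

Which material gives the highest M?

In SI units:
  titanium alloy: E = 120.0 GPa, ρ = 4510 kg/m³, cost = 33.07 $/kg
  alloy steel: E = 206.8 GPa, ρ = 7870 kg/m³, cost = 1.279 $/kg
  CFRP laminate: E = 122.0 GPa, ρ = 1594 kg/m³, cost = 81.57 $/kg
  elm: E = 10.12 GPa, ρ = 730.0 kg/m³, cost = 1.160 $/kg
  alloy steel: M = 20.5 MN·m per $
  elm: M = 12.0 MN·m per $
  CFRP laminate: M = 0.938 MN·m per $
  titanium alloy: M = 0.805 MN·m per $
Alloy steel ranks first.

alloy steel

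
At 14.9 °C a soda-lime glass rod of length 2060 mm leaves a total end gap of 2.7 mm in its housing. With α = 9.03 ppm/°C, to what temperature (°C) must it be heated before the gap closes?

160 °C

α·L₀·ΔT = 2.7 mm ⇒ ΔT = 2.7 / (9.03×10⁻⁶ × 2060.0) = 145.1 K.
T = 14.9 + 145.1 = 160.0 °C.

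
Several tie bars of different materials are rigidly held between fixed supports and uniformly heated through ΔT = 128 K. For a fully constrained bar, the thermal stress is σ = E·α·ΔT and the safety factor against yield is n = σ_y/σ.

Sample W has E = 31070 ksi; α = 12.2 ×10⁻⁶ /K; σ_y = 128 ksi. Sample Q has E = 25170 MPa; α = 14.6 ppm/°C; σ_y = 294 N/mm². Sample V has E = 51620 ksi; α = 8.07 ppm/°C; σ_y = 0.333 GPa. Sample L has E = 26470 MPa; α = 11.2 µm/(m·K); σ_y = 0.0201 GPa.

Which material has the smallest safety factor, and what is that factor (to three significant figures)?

sample L, n = 0.530

With everything in SI (GPa, ×10⁻⁶/K, MPa):
  sample W: E = 214.2, α = 12.2, σ_y = 882.5 → σ = 335 MPa, n = 2.64
  sample Q: E = 25.17, α = 14.6, σ_y = 294.0 → σ = 47.0 MPa, n = 6.25
  sample V: E = 355.9, α = 8.07, σ_y = 333.0 → σ = 368 MPa, n = 0.906
  sample L: E = 26.47, α = 11.2, σ_y = 20.10 → σ = 37.9 MPa, n = 0.530
Smallest n: sample L with n = 0.530.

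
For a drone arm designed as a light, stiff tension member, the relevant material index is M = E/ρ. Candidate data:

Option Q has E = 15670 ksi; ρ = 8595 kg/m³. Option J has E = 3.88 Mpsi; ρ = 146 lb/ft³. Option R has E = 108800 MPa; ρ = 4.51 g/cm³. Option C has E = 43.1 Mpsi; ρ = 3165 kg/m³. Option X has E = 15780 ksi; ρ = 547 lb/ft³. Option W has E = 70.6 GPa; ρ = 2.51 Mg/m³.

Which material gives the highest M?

After converting to SI:
  option Q: E = 108.0 GPa, ρ = 8595 kg/m³
  option J: E = 26.75 GPa, ρ = 2339 kg/m³
  option R: E = 108.8 GPa, ρ = 4510 kg/m³
  option C: E = 297.2 GPa, ρ = 3165 kg/m³
  option X: E = 108.8 GPa, ρ = 8762 kg/m³
  option W: E = 70.60 GPa, ρ = 2510 kg/m³
  option C: M = 93.9 MN·m/kg
  option W: M = 28.1 MN·m/kg
  option R: M = 24.1 MN·m/kg
  option Q: M = 12.6 MN·m/kg
  option X: M = 12.4 MN·m/kg
  option J: M = 11.4 MN·m/kg
Option C ranks first.

option C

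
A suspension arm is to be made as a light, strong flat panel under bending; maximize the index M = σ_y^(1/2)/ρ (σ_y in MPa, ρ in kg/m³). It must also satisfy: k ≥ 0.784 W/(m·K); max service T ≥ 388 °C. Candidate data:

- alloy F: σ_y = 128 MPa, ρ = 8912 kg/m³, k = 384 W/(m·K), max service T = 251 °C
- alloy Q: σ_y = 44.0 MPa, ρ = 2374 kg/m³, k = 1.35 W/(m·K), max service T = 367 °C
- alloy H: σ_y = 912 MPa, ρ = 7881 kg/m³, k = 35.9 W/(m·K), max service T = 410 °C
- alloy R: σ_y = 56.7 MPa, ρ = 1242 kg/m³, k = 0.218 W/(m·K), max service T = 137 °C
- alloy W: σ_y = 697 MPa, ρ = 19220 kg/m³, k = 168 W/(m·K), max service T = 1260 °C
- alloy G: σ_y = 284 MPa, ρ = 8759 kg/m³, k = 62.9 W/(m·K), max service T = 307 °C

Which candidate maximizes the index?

Screen on constraints: k ≥ 0.784 W/(m·K); max service T ≥ 388 °C. Survivors: alloy H, alloy W.
Per-candidate index values:
  alloy H: M = 3.83×10⁻³
  alloy W: M = 1.37×10⁻³
Highest index: alloy H.

alloy H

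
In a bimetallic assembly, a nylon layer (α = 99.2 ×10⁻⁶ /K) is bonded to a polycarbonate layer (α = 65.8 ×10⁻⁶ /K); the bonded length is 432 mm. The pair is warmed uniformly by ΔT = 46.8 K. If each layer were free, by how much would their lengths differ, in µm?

Δα = |99.2 − 65.8|×10⁻⁶/K = 33.4×10⁻⁶/K.
ΔL_mismatch = Δα·L·ΔT = 33.4×10⁻⁶ × 432.0 mm × 46.8 K = 675 µm.

675 µm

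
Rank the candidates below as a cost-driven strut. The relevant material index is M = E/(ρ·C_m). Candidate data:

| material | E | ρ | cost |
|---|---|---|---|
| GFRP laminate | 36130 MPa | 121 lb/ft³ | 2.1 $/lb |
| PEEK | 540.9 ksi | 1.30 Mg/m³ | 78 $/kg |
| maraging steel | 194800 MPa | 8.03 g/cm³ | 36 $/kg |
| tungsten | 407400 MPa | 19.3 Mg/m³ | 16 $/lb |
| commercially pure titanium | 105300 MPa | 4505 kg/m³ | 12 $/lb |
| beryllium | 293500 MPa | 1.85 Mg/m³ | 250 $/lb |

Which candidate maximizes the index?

After converting to SI:
  GFRP laminate: E = 36.13 GPa, ρ = 1938 kg/m³, cost = 4.630 $/kg
  PEEK: E = 3.729 GPa, ρ = 1300 kg/m³, cost = 78.00 $/kg
  maraging steel: E = 194.8 GPa, ρ = 8030 kg/m³, cost = 36.00 $/kg
  tungsten: E = 407.4 GPa, ρ = 19300 kg/m³, cost = 35.27 $/kg
  commercially pure titanium: E = 105.3 GPa, ρ = 4505 kg/m³, cost = 26.46 $/kg
  beryllium: E = 293.5 GPa, ρ = 1850 kg/m³, cost = 551.1 $/kg
  GFRP laminate: M = 4.03 MN·m per $
  commercially pure titanium: M = 0.884 MN·m per $
  maraging steel: M = 0.674 MN·m per $
  tungsten: M = 0.598 MN·m per $
  beryllium: M = 0.288 MN·m per $
  PEEK: M = 0.0368 MN·m per $
Highest index: GFRP laminate.

GFRP laminate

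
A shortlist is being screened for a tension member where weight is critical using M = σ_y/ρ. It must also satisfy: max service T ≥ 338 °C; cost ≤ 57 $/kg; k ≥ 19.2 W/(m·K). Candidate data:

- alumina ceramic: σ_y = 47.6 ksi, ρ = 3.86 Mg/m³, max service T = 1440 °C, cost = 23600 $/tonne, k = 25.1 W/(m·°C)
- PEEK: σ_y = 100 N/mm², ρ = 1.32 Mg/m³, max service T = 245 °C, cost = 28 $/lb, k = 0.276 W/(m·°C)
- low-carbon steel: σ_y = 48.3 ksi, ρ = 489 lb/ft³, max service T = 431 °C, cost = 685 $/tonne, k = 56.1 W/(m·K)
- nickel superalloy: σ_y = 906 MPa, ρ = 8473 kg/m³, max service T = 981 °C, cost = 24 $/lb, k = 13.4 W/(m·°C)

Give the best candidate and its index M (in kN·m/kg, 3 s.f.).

Screen on constraints: max service T ≥ 338 °C; cost ≤ 57 $/kg; k ≥ 19.2 W/(m·K). Survivors: alumina ceramic, low-carbon steel.
Normalizing units and computing the index:
  alumina ceramic: σ_y = 328.2 MPa, ρ = 3860 kg/m³
  low-carbon steel: σ_y = 333.0 MPa, ρ = 7833 kg/m³
  alumina ceramic: M = 85.0 kN·m/kg
  low-carbon steel: M = 42.5 kN·m/kg
Alumina ceramic ranks first.

alumina ceramic, M = 85.0 kN·m/kg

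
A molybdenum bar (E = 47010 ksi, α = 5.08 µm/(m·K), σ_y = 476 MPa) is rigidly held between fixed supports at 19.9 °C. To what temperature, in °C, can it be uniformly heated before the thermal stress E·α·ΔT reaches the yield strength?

E = 47010 ksi = 324.1 GPa.
E·α·ΔT = 476.0 MPa ⇒ ΔT = 476.0 / (324.1×10³ × 5.08×10⁻⁶) = 289.1 K.
T = 19.9 + 289.1 = 309.0 °C.

309 °C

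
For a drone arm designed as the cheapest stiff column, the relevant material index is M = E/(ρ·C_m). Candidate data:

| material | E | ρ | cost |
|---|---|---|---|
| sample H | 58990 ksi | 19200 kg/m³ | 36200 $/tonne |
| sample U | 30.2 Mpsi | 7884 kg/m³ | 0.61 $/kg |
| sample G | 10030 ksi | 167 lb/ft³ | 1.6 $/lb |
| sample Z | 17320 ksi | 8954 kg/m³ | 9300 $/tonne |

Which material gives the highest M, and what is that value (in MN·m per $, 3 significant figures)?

In SI units:
  sample H: E = 406.7 GPa, ρ = 19200 kg/m³, cost = 36.20 $/kg
  sample U: E = 208.2 GPa, ρ = 7884 kg/m³, cost = 0.6100 $/kg
  sample G: E = 69.15 GPa, ρ = 2675 kg/m³, cost = 3.527 $/kg
  sample Z: E = 119.4 GPa, ρ = 8954 kg/m³, cost = 9.300 $/kg
  sample U: M = 43.3 MN·m per $
  sample G: M = 7.33 MN·m per $
  sample Z: M = 1.43 MN·m per $
  sample H: M = 0.585 MN·m per $
Sample U ranks first.

sample U, M = 43.3 MN·m per $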